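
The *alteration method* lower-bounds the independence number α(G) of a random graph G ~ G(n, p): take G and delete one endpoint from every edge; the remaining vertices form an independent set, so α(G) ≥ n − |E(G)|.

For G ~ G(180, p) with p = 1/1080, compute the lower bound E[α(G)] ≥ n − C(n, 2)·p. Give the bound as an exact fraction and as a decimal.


E[|E(G)|] = C(180, 2)·p = 16110 · (1/1080) = 179/12.
E[α(G)] ≥ n − E[|E(G)|] = 180 − 179/12 = 1981/12.
Numerically: ≈ 165.0833.
(This is only a lower bound; the true E[α(G)] may be larger.)

E[α(G)] ≥ 1981/12 ≈ 165.0833.


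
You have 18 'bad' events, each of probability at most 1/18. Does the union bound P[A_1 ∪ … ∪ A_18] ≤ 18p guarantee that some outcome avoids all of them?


Union bound: P[∪_{i=1}^{18} A_i] ≤ Σ_i P[A_i] ≤ 18·p = 18·(1/18) = 1.
Numerically: 1 ≈ 1.0000000.
Is 1 < 1? NO.
Since the bound 1 is ≥ 1, the union bound is uninformative here; it does NOT by itself certify existence.

18·p = 1 ≈ 1.0000000; existence NOT certified by the union bound.


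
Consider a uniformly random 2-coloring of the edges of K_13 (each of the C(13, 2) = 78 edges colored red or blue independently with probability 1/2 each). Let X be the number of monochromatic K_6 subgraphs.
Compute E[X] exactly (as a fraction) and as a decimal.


Let X = Σ_S X_S over the C(13, 6) = 1716 subsets S of size 6, where X_S = 1 if the K_6 on S is monochromatic.
For a fixed S, the K_6 on S has C(6, 2) = 15 edges. P[all 15 edges red] = (1/2)^15, and likewise for blue, so P[monochromatic] = 2·(1/2)^15 = 2^{1 − 15} = 1/16384.
By linearity of expectation: E[X] = C(13, 6) · 2^{1 − 15} = 1716 · 1/16384 = 429/4096.
Numerically: E[X] ≈ 0.10474.

E[X] = C(13,6)·2^(1−C(6,2)) = 429/4096 ≈ 0.10474.


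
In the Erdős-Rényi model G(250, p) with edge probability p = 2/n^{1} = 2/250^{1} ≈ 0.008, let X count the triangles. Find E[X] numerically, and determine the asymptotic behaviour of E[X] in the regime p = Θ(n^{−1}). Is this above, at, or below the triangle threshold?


Number of potential triangles: C(250, 3) = 2573000.
Each occurs with probability p³ ≈ (0.008)³ ≈ 5.12000e-07.
By linearity: E[X] = C(250, 3)·p³ ≈ 2573000 · 5.12000e-07 ≈ 1.317.
Here α = 1, so p = 2/n is exactly at the triangle threshold p ~ 1/n. Asymptotically E[X] → c³/6 = 2³/6 = 4/3 ≈ 1.333, a bounded constant. In this regime the triangle count is asymptotically Poisson(c³/6).

E[X] ≈ 1.317; in regime p = Θ(1/n^{1}) E[X] stays bounded (at the triangle threshold p ~ 1/n).


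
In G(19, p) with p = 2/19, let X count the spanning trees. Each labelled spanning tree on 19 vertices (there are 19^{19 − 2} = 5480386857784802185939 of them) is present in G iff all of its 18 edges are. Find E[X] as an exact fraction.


K_19 has 19^{19 − 2} = 5480386857784802185939 labelled spanning trees.
For each such spanning tree H, let X_H = 1 if all 18 edges of H are present in G. Then P[X_H = 1] = p^{18} = (2/19)^{18} = 262144/104127350297911241532841.
By linearity: E[X] = Σ_H E[X_H] = 5480386857784802185939 · p^{18} = 5480386857784802185939 · 262144/104127350297911241532841 = 262144/19.
Numerically: E[X] ≈ 1.38e+04.

E[X] = 5480386857784802185939 · (2/19)^{18} = 262144/19 ≈ 1.38e+04.


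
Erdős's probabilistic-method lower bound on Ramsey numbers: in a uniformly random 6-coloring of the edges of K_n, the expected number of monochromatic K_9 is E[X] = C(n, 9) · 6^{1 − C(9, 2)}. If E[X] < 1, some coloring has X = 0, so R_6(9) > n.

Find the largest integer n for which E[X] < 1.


We need C(n, 9) · 6^{1 − 36} < 1, i.e. C(n, 9) < 6^{36 − 1} = 1719070799748422591028658176.
Check values of n near the boundary:
  n = 4402: C(4402, 9) = 1696419745356657449393393700; 1696419745356657449393393700 < 1719070799748422591028658176? YES
  n = 4403: C(4403, 9) = 1699894433046281918452233150; 1699894433046281918452233150 < 1719070799748422591028658176? YES
  n = 4404: C(4404, 9) = 1703375445537161676647015880; 1703375445537161676647015880 < 1719070799748422591028658176? YES
  n = 4405: C(4405, 9) = 1706862792900636302463627150; 1706862792900636302463627150 < 1719070799748422591028658176? YES
  n = 4406: C(4406, 9) = 1710356485221788389505285700; 1710356485221788389505285700 < 1719070799748422591028658176? YES
  n = 4407: C(4407, 9) = 1713856532599459170657070050; 1713856532599459170657070050 < 1719070799748422591028658176? YES
  n = 4408: C(4408, 9) = 1717362945146264156457459600; 1717362945146264156457459600 < 1719070799748422591028658176? YES
  n = 4409: C(4409, 9) = 1720875732988608787686577131; 1720875732988608787686577131 < 1719070799748422591028658176? NO
The largest n with C(n, 9) < 1719070799748422591028658176 is n = 4408 (where E[X] = 35778394690547169926197075/35813974994758803979763712 ≈ 0.999). Hence R_6(9) > 4408, i.e. R_6(9) ≥ 4409.

Largest n = 4408; hence R_6(9) > 4408.


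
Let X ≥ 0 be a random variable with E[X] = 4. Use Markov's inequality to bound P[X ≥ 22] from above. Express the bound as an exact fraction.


μ = E[X] = 4, a = 22.
Markov: P[X ≥ 22] ≤ μ/a = (4)/22 = 2/11.
Numerically: ≈ 0.182.
(Since a = 22 > μ = 4.000, the bound 2/11 is < 1 and informative.)

P[X ≥ 22] ≤ 2/11 ≈ 0.182.


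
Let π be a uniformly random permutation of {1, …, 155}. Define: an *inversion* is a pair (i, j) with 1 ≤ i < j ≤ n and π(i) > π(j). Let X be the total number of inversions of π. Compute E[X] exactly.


Write X = Σ X_I over the C(155, 2) = 11935 pairs i < j, with X_I the indicator of one inversion.
There are 11935 indicators.
For each fixed pair i < j, the values π(i) and π(j) are two distinct elements of {1, …, 155} in uniformly random order; by symmetry P[π(i) > π(j)] = 1/2.
By linearity: E[X] = 11935 · (1/2) = C(155, 2) · (1/2) = 11935/2 = 11935/2 ≈ 5967.500.

E[X] = 11935/2 = 5967.500.


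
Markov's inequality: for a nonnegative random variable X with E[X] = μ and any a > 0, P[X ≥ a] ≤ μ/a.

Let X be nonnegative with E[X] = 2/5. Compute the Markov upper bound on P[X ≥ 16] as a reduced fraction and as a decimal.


μ = E[X] = 2/5, a = 16.
Markov: P[X ≥ 16] ≤ μ/a = (2/5)/16 = 1/40.
Numerically: ≈ 0.025000.
(Since a = 16 > μ = 0.400000, the bound 1/40 is < 1 and informative.)

P[X ≥ 16] ≤ 1/40 ≈ 0.025000.


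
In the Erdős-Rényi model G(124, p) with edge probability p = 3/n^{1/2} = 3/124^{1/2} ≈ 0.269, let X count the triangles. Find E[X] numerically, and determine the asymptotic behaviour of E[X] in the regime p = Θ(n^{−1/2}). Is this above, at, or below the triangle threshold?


Number of potential triangles: C(124, 3) = 310124.
Each occurs with probability p³ ≈ (0.269)³ ≈ 1.95538e-02.
By linearity: E[X] = C(124, 3)·p³ ≈ 310124 · 1.95538e-02 ≈ 6064.104.
Since α = 1/2 < 1, p = c/n^{1/2} ≫ 1/n is above the triangle threshold p ~ 1/n. Asymptotically E[X] ~ (c³/6)·n^{3(1−α)} = (3³/6)·n^{1.5} → ∞; triangles are abundant w.h.p.

E[X] ≈ 6064.104; in regime p = Θ(1/n^{1/2}) E[X] diverges (above the triangle threshold p ~ 1/n).


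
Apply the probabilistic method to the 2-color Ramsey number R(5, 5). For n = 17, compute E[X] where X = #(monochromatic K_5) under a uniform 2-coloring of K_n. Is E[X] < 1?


E[X] = C(17, 5) · 2^{1 − 10} = 6188 · 2^{−9} = 6188/512.
As a reduced fraction: E[X] = 1547/128 ≈ 12.086.
Is E[X] < 1? NO.
Since E[X] ≥ 1, the first-moment bound is inconclusive at n = 17; it does NOT by itself certify R(5, 5) > 17.

E[X] = 1547/128 ≈ 12.086; E[X] ≥ 1; first-moment method inconclusive here.


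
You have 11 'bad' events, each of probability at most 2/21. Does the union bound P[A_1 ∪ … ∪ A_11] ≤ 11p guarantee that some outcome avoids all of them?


Union bound: P[∪_{i=1}^{11} A_i] ≤ Σ_i P[A_i] ≤ 11·p = 11·(2/21) = 22/21.
Numerically: 22/21 ≈ 1.047619.
Is 22/21 < 1? NO.
Since the bound 22/21 is ≥ 1, the union bound is uninformative here; it does NOT by itself certify existence.

11·p = 22/21 ≈ 1.047619; existence NOT certified by the union bound.


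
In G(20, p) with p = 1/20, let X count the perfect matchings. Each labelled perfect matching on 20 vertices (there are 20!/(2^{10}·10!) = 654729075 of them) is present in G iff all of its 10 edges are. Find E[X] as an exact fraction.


K_20 has 20!/(2^{10}·10!) = 654729075 labelled perfect matchings.
For each such perfect matching H, let X_H = 1 if all 10 edges of H are present in G. Then P[X_H = 1] = p^{10} = (1/20)^{10} = 1/10240000000000.
By linearity: E[X] = Σ_H E[X_H] = 654729075 · p^{10} = 654729075 · 1/10240000000000 = 26189163/409600000000.
Numerically: E[X] ≈ 6.39384e-05.

E[X] = 654729075 · (1/20)^{10} = 26189163/409600000000 ≈ 6.39384e-05.


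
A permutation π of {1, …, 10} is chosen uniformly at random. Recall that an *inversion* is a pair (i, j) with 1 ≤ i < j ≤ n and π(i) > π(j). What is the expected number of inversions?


Write X = Σ X_I over the C(10, 2) = 45 pairs i < j, with X_I the indicator of one inversion.
There are 45 indicators.
For each fixed pair i < j, the values π(i) and π(j) are two distinct elements of {1, …, 10} in uniformly random order; by symmetry P[π(i) > π(j)] = 1/2.
By linearity: E[X] = 45 · (1/2) = C(10, 2) · (1/2) = 45/2 = 45/2 ≈ 22.5000.

E[X] = 45/2 = 22.5000.


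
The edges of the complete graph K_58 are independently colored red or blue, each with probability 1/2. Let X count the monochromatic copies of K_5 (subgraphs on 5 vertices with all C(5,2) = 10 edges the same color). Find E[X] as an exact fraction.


Let X = Σ_S X_S over the C(58, 5) = 4582116 subsets S of size 5, where X_S = 1 if the K_5 on S is monochromatic.
For a fixed S, the K_5 on S has C(5, 2) = 10 edges. P[all 10 edges red] = (1/2)^10, and likewise for blue, so P[monochromatic] = 2·(1/2)^10 = 2^{1 − 10} = 1/512.
By linearity of expectation: E[X] = C(58, 5) · 2^{1 − 10} = 4582116 · 1/512 = 1145529/128.
Numerically: E[X] ≈ 8949.445.

E[X] = C(58,5)·2^(1−C(5,2)) = 1145529/128 ≈ 8949.445.


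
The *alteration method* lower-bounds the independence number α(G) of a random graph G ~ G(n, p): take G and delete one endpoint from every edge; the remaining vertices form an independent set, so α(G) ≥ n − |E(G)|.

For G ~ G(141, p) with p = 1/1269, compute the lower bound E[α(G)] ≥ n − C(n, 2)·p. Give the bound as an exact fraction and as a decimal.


E[|E(G)|] = C(141, 2)·p = 9870 · (1/1269) = 70/9.
E[α(G)] ≥ n − E[|E(G)|] = 141 − 70/9 = 1199/9.
Numerically: ≈ 133.222.
(This is only a lower bound; the true E[α(G)] may be larger.)

E[α(G)] ≥ 1199/9 ≈ 133.222.


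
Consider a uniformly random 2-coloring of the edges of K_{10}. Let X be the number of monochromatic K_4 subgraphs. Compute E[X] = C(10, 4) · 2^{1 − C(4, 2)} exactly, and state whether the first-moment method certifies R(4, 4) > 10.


E[X] = C(10, 4) · 2^{1 − 6} = 210 · 2^{−5} = 210/32.
As a reduced fraction: E[X] = 105/16 ≈ 6.56250.
Is E[X] < 1? NO.
Since E[X] ≥ 1, the first-moment bound is inconclusive at n = 10; it does NOT by itself certify R(4, 4) > 10.

E[X] = 105/16 ≈ 6.56250; E[X] ≥ 1; first-moment method inconclusive here.


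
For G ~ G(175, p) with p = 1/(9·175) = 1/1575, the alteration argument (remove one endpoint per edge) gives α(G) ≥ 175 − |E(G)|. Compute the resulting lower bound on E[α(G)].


E[|E(G)|] = C(175, 2)·p = 15225 · (1/1575) = 29/3.
E[α(G)] ≥ n − E[|E(G)|] = 175 − 29/3 = 496/3.
Numerically: ≈ 165.333333.
(This is only a lower bound; the true E[α(G)] may be larger.)

E[α(G)] ≥ 496/3 ≈ 165.333333.


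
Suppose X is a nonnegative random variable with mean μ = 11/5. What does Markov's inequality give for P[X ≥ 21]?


μ = E[X] = 11/5, a = 21.
Markov: P[X ≥ 21] ≤ μ/a = (11/5)/21 = 11/105.
Numerically: ≈ 0.10476.
(Since a = 21 > μ = 2.20000, the bound 11/105 is < 1 and informative.)

P[X ≥ 21] ≤ 11/105 ≈ 0.10476.


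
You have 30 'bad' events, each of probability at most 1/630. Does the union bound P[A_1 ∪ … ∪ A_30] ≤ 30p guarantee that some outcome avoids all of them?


Union bound: P[∪_{i=1}^{30} A_i] ≤ Σ_i P[A_i] ≤ 30·p = 30·(1/630) = 1/21.
Numerically: 1/21 ≈ 0.04762.
Is 1/21 < 1? YES.
Since P[∪ A_i] ≤ 1/21 < 1, the complement has P[∩ A_i^c] ≥ 1 − 1/21 = 20/21 > 0, so some outcome avoids every A_i.

30·p = 1/21 ≈ 0.04762; existence CERTIFIED by the union bound.


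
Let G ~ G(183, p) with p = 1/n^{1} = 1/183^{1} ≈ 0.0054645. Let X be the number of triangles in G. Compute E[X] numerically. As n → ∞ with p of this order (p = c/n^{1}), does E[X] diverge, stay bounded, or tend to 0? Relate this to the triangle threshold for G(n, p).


Number of potential triangles: C(183, 3) = 1004731.
Each occurs with probability p³ ≈ (0.0054645)³ ≈ 1.6317241e-07.
By linearity: E[X] = C(183, 3)·p³ ≈ 1004731 · 1.6317241e-07 ≈ 0.16394.
Here α = 1, so p = 1/n is exactly at the triangle threshold p ~ 1/n. Asymptotically E[X] → c³/6 = 1³/6 = 1/6 ≈ 0.16667, a bounded constant. In this regime the triangle count is asymptotically Poisson(c³/6).

E[X] ≈ 0.16394; in regime p = Θ(1/n^{1}) E[X] stays bounded (at the triangle threshold p ~ 1/n).


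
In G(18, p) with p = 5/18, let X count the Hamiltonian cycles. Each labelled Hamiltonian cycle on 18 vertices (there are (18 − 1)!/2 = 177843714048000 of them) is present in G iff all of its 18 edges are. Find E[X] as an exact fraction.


K_18 has (18 − 1)!/2 = 177843714048000 labelled Hamiltonian cycles.
For each such Hamiltonian cycle H, let X_H = 1 if all 18 edges of H are present in G. Then P[X_H = 1] = p^{18} = (5/18)^{18} = 3814697265625/39346408075296537575424.
By linearity: E[X] = Σ_H E[X_H] = 177843714048000 · p^{18} = 177843714048000 · 3814697265625/39346408075296537575424 = 56800365447998046875/3294258113514384.
Numerically: E[X] ≈ 1.724e+04.

E[X] = 177843714048000 · (5/18)^{18} = 56800365447998046875/3294258113514384 ≈ 1.724e+04.


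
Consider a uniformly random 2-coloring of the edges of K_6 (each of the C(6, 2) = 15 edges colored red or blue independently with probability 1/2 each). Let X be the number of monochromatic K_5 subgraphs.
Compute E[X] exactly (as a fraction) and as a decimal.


Let X = Σ_S X_S over the C(6, 5) = 6 subsets S of size 5, where X_S = 1 if the K_5 on S is monochromatic.
For a fixed S, the K_5 on S has C(5, 2) = 10 edges. P[all 10 edges red] = (1/2)^10, and likewise for blue, so P[monochromatic] = 2·(1/2)^10 = 2^{1 − 10} = 1/512.
Summing: E[X] = C(6, 5) · 2^{1 − 10} = 6 · 1/512 = 3/256.
Numerically: E[X] ≈ 0.012.

E[X] = C(6,5)·2^(1−C(5,2)) = 3/256 ≈ 0.012.


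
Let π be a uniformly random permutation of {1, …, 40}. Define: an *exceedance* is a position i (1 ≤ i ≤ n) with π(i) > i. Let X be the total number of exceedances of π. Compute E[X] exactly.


Write X = Σ_{i=1}^{40} X_i, where X_i = 1_{π(i) > i}.
For each fixed i, π(i) is uniform over {1, …, 40} (marginal of a uniform permutation), so P[π(i) > i] = (n − i)/n. Summing: Σ_{i=1}^{40} (n − i)/n = (0 + 1 + … + 39)/40 = 40(40 − 1)/(2·40) = (40 − 1)/2.
Hence E[X] = Σ_{i=1}^{40} (40 − i)/40 = 39/2 ≈ 19.5000.

E[X] = 39/2 = 19.5000.


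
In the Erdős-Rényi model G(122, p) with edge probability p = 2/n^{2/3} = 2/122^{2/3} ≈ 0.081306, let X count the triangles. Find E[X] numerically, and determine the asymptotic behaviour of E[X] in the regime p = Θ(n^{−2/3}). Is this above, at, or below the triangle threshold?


Number of potential triangles: C(122, 3) = 295240.
Each occurs with probability p³ ≈ (0.081306)³ ≈ 5.3748992e-04.
By linearity: E[X] = C(122, 3)·p³ ≈ 295240 · 5.3748992e-04 ≈ 158.68852.
Since α = 2/3 < 1, p = c/n^{2/3} ≫ 1/n is above the triangle threshold p ~ 1/n. Asymptotically E[X] ~ (c³/6)·n^{3(1−α)} = (2³/6)·n^{1} → ∞; triangles are abundant w.h.p.

E[X] ≈ 158.68852; in regime p = Θ(1/n^{2/3}) E[X] diverges (above the triangle threshold p ~ 1/n).


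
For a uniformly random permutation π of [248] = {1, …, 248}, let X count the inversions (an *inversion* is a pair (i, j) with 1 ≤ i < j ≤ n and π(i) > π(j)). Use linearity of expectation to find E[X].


Write X = Σ X_I over the C(248, 2) = 30628 pairs i < j, with X_I the indicator of one inversion.
There are 30628 indicators.
For each fixed pair i < j, the values π(i) and π(j) are two distinct elements of {1, …, 248} in uniformly random order; by symmetry P[π(i) > π(j)] = 1/2.
By linearity: E[X] = 30628 · (1/2) = C(248, 2) · (1/2) = 30628/2 = 15314 ≈ 15314.000000.

E[X] = 15314 = 15314.000000.


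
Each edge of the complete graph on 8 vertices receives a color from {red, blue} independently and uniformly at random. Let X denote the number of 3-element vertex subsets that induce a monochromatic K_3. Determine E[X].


Let X = Σ_S X_S over the C(8, 3) = 56 subsets S of size 3, where X_S = 1 if the K_3 on S is monochromatic.
For a fixed S, the K_3 on S has C(3, 2) = 3 edges. P[all 3 edges red] = (1/2)^3, and likewise for blue, so P[monochromatic] = 2·(1/2)^3 = 2^{1 − 3} = 1/4.
By linearity: E[X] = C(8, 3) · 2^{1 − 3} = 56 · 1/4 = 14.
Numerically: E[X] ≈ 14.000.

E[X] = C(8,3)·2^(1−C(3,2)) = 14 ≈ 14.000.


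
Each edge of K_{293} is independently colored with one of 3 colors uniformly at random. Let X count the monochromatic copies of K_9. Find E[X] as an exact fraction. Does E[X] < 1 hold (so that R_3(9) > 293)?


E[X] = C(293, 9) · 3^{1 − 36} = 38740172144007620 · 3^{−35} = 38740172144007620/50031545098999707.
As a reduced fraction: E[X] = 38740172144007620/50031545098999707 ≈ 0.774315.
Is E[X] < 1? YES.
Since E[X] < 1, there exists a 3-coloring of K_{293} with no monochromatic K_9; hence R_3(9) > 293.

E[X] = 38740172144007620/50031545098999707 ≈ 0.774315; E[X] < 1, so R_3(9) > 293.


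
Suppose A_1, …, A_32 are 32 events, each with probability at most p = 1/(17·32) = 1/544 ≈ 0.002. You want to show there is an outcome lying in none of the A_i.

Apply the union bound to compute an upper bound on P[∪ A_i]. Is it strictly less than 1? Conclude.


Union bound: P[∪_{i=1}^{32} A_i] ≤ Σ_i P[A_i] ≤ 32·p = 32·(1/544) = 1/17.
Numerically: 1/17 ≈ 0.059.
Is 1/17 < 1? YES.
Since P[∪ A_i] ≤ 1/17 < 1, the complement has P[∩ A_i^c] ≥ 1 − 1/17 = 16/17 > 0, so some outcome avoids every A_i.

32·p = 1/17 ≈ 0.059; existence CERTIFIED by the union bound.


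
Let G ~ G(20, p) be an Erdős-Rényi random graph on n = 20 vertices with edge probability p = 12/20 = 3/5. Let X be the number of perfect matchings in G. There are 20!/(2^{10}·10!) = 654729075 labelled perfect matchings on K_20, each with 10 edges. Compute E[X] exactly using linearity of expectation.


K_20 has 20!/(2^{10}·10!) = 654729075 labelled perfect matchings.
For each such perfect matching H, let X_H = 1 if all 10 edges of H are present in G. Then P[X_H = 1] = p^{10} = (3/5)^{10} = 59049/9765625.
Summing the indicators: E[X] = Σ_H E[X_H] = 654729075 · p^{10} = 654729075 · 59049/9765625 = 1546443885987/390625.
Numerically: E[X] ≈ 3.9589e+06.

E[X] = 654729075 · (3/5)^{10} = 1546443885987/390625 ≈ 3.9589e+06.


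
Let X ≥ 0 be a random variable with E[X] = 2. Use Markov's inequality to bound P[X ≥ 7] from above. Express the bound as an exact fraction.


μ = E[X] = 2, a = 7.
Markov: P[X ≥ 7] ≤ μ/a = (2)/7 = 2/7.
Numerically: ≈ 0.285714.
(Since a = 7 > μ = 2.000000, the bound 2/7 is < 1 and informative.)

P[X ≥ 7] ≤ 2/7 ≈ 0.285714.


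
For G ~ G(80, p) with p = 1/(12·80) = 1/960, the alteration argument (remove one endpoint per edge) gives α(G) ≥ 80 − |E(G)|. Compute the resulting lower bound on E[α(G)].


E[|E(G)|] = C(80, 2)·p = 3160 · (1/960) = 79/24.
E[α(G)] ≥ n − E[|E(G)|] = 80 − 79/24 = 1841/24.
Numerically: ≈ 76.7083.
(This is only a lower bound; the true E[α(G)] may be larger.)

E[α(G)] ≥ 1841/24 ≈ 76.7083.


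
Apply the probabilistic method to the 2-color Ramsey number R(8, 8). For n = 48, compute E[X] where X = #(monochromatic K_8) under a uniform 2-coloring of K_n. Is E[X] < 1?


E[X] = C(48, 8) · 2^{1 − 28} = 377348994 · 2^{−27} = 377348994/134217728.
As a reduced fraction: E[X] = 188674497/67108864 ≈ 2.811.
Is E[X] < 1? NO.
Since E[X] ≥ 1, the first-moment bound is inconclusive at n = 48; it does NOT by itself certify R(8, 8) > 48.

E[X] = 188674497/67108864 ≈ 2.811; E[X] ≥ 1; first-moment method inconclusive here.


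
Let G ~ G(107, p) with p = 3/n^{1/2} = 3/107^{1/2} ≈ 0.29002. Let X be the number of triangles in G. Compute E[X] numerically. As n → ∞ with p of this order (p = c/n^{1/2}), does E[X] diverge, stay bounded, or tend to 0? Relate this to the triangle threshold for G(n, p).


Number of potential triangles: C(107, 3) = 198485.
Each occurs with probability p³ ≈ (0.29002)³ ≈ 2.4394285e-02.
By linearity: E[X] = C(107, 3)·p³ ≈ 198485 · 2.4394285e-02 ≈ 4841.89971.
Since α = 1/2 < 1, p = c/n^{1/2} ≫ 1/n is above the triangle threshold p ~ 1/n. Asymptotically E[X] ~ (c³/6)·n^{3(1−α)} = (3³/6)·n^{1.5} → ∞; triangles are abundant w.h.p.

E[X] ≈ 4841.89971; in regime p = Θ(1/n^{1/2}) E[X] diverges (above the triangle threshold p ~ 1/n).


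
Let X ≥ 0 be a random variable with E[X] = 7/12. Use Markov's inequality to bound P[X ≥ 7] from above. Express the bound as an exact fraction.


μ = E[X] = 7/12, a = 7.
Markov: P[X ≥ 7] ≤ μ/a = (7/12)/7 = 1/12.
Numerically: ≈ 0.08333.
(Since a = 7 > μ = 0.58333, the bound 1/12 is < 1 and informative.)

P[X ≥ 7] ≤ 1/12 ≈ 0.08333.


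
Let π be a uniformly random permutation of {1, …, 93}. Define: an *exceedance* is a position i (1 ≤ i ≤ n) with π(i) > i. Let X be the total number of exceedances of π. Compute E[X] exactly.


Write X = Σ_{i=1}^{93} X_i, where X_i = 1_{π(i) > i}.
For each fixed i, π(i) is uniform over {1, …, 93} (marginal of a uniform permutation), so P[π(i) > i] = (n − i)/n. Summing: Σ_{i=1}^{93} (n − i)/n = (0 + 1 + … + 92)/93 = 93(93 − 1)/(2·93) = (93 − 1)/2.
Hence E[X] = Σ_{i=1}^{93} (93 − i)/93 = 46 ≈ 46.000.

E[X] = 46 = 46.000.


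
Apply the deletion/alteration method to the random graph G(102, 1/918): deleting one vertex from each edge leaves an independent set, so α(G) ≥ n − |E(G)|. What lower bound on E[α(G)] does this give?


E[|E(G)|] = C(102, 2)·p = 5151 · (1/918) = 101/18.
E[α(G)] ≥ n − E[|E(G)|] = 102 − 101/18 = 1735/18.
Numerically: ≈ 96.388889.
(This is only a lower bound; the true E[α(G)] may be larger.)

E[α(G)] ≥ 1735/18 ≈ 96.388889.


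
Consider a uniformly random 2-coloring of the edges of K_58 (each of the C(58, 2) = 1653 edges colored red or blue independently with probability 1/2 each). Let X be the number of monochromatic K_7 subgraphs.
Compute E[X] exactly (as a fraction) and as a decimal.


Let X = Σ_S X_S over the C(58, 7) = 300674088 subsets S of size 7, where X_S = 1 if the K_7 on S is monochromatic.
For a fixed S, the K_7 on S has C(7, 2) = 21 edges. P[all 21 edges red] = (1/2)^21, and likewise for blue, so P[monochromatic] = 2·(1/2)^21 = 2^{1 − 21} = 1/1048576.
By linearity of expectation: E[X] = C(58, 7) · 2^{1 − 21} = 300674088 · 1/1048576 = 37584261/131072.
Numerically: E[X] ≈ 286.745.

E[X] = C(58,7)·2^(1−C(7,2)) = 37584261/131072 ≈ 286.745.


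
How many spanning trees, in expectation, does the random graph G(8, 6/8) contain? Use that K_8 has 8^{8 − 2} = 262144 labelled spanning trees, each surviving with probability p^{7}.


K_8 has 8^{8 − 2} = 262144 labelled spanning trees.
For each such spanning tree H, let X_H = 1 if all 7 edges of H are present in G. Then P[X_H = 1] = p^{7} = (3/4)^{7} = 2187/16384.
By linearity of expectation: E[X] = Σ_H E[X_H] = 262144 · p^{7} = 262144 · 2187/16384 = 34992.
Numerically: E[X] ≈ 3.5e+04.

E[X] = 262144 · (3/4)^{7} = 34992 ≈ 3.5e+04.


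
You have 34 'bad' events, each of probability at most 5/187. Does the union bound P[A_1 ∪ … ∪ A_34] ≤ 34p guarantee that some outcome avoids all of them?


Union bound: P[∪_{i=1}^{34} A_i] ≤ Σ_i P[A_i] ≤ 34·p = 34·(5/187) = 10/11.
Numerically: 10/11 ≈ 0.9090909.
Is 10/11 < 1? YES.
Since P[∪ A_i] ≤ 10/11 < 1, the complement has P[∩ A_i^c] ≥ 1 − 10/11 = 1/11 > 0, so some outcome avoids every A_i.

34·p = 10/11 ≈ 0.9090909; existence CERTIFIED by the union bound.


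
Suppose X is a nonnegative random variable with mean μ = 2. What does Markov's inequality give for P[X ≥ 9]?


μ = E[X] = 2, a = 9.
Markov: P[X ≥ 9] ≤ μ/a = (2)/9 = 2/9.
Numerically: ≈ 0.2222.
(Since a = 9 > μ = 2.0000, the bound 2/9 is < 1 and informative.)

P[X ≥ 9] ≤ 2/9 ≈ 0.2222.


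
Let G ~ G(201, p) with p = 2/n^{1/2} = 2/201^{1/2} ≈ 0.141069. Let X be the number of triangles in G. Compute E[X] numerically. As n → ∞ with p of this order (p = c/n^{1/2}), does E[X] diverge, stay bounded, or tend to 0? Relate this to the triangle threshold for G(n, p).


Number of potential triangles: C(201, 3) = 1333300.
Each occurs with probability p³ ≈ (0.141069)³ ≈ 2.80734573e-03.
By linearity: E[X] = C(201, 3)·p³ ≈ 1333300 · 2.80734573e-03 ≈ 3743.034068.
Since α = 1/2 < 1, p = c/n^{1/2} ≫ 1/n is above the triangle threshold p ~ 1/n. Asymptotically E[X] ~ (c³/6)·n^{3(1−α)} = (2³/6)·n^{1.5} → ∞; triangles are abundant w.h.p.

E[X] ≈ 3743.034068; in regime p = Θ(1/n^{1/2}) E[X] diverges (above the triangle threshold p ~ 1/n).


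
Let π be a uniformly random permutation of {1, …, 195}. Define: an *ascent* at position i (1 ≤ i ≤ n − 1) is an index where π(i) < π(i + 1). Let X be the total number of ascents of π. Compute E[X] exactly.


Write X = Σ X_I over i = 1, …, 194, with X_I the indicator of one ascent.
There are 194 indicators.
For each fixed i, the pair (π(i), π(i+1)) is a uniformly random ordered pair of distinct values from {1, …, 195}; by symmetry P[π(i) < π(i+1)] = 1/2.
By linearity: E[X] = 194 · (1/2) = (195 − 1) · (1/2) = 97 ≈ 97.000.

E[X] = 97 = 97.000.


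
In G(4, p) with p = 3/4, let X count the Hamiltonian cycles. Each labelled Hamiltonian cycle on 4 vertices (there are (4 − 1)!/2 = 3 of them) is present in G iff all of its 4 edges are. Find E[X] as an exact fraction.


K_4 has (4 − 1)!/2 = 3 labelled Hamiltonian cycles.
For each such Hamiltonian cycle H, let X_H = 1 if all 4 edges of H are present in G. Then P[X_H = 1] = p^{4} = (3/4)^{4} = 81/256.
By linearity: E[X] = Σ_H E[X_H] = 3 · p^{4} = 3 · 81/256 = 243/256.
Numerically: E[X] ≈ 0.9492.

E[X] = 3 · (3/4)^{4} = 243/256 ≈ 0.9492.


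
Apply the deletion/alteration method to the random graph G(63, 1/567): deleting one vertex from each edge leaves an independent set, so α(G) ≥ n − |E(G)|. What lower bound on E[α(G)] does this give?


E[|E(G)|] = C(63, 2)·p = 1953 · (1/567) = 31/9.
E[α(G)] ≥ n − E[|E(G)|] = 63 − 31/9 = 536/9.
Numerically: ≈ 59.556.
(This is only a lower bound; the true E[α(G)] may be larger.)

E[α(G)] ≥ 536/9 ≈ 59.556.


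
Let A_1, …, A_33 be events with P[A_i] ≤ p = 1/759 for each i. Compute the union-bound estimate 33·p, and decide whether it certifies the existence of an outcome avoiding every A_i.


Union bound: P[∪_{i=1}^{33} A_i] ≤ Σ_i P[A_i] ≤ 33·p = 33·(1/759) = 1/23.
Numerically: 1/23 ≈ 0.0435.
Is 1/23 < 1? YES.
Since P[∪ A_i] ≤ 1/23 < 1, the complement has P[∩ A_i^c] ≥ 1 − 1/23 = 22/23 > 0, so some outcome avoids every A_i.

33·p = 1/23 ≈ 0.0435; existence CERTIFIED by the union bound.


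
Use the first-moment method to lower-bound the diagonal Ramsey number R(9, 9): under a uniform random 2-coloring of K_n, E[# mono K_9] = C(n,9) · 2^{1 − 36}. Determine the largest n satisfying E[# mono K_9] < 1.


We need C(n, 9) · 2^{1 − 36} < 1, i.e. C(n, 9) < 2^{36 − 1} = 34359738368.
Check values of n near the boundary:
  n = 62: C(62, 9) = 20286591270; 20286591270 < 34359738368? YES
  n = 63: C(63, 9) = 23667689815; 23667689815 < 34359738368? YES
  n = 64: C(64, 9) = 27540584512; 27540584512 < 34359738368? YES
  n = 65: C(65, 9) = 31966749880; 31966749880 < 34359738368? YES
  n = 66: C(66, 9) = 37014131440; 37014131440 < 34359738368? NO
  n = 67: C(67, 9) = 42757703560; 42757703560 < 34359738368? NO
  n = 68: C(68, 9) = 49280065120; 49280065120 < 34359738368? NO
The largest n with C(n, 9) < 34359738368 is n = 65 (where E[X] = 3995843735/4294967296 ≈ 0.93035). Hence R(9, 9) > 65, i.e. R(9, 9) ≥ 66.

Largest n = 65; hence R(9, 9) > 65.


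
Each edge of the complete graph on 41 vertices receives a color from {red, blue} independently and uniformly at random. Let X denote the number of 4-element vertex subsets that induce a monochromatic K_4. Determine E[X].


Let X = Σ_S X_S over the C(41, 4) = 101270 subsets S of size 4, where X_S = 1 if the K_4 on S is monochromatic.
For a fixed S, the K_4 on S has C(4, 2) = 6 edges. P[all 6 edges red] = (1/2)^6, and likewise for blue, so P[monochromatic] = 2·(1/2)^6 = 2^{1 − 6} = 1/32.
Summing: E[X] = C(41, 4) · 2^{1 − 6} = 101270 · 1/32 = 50635/16.
Numerically: E[X] ≈ 3164.6875.

E[X] = C(41,4)·2^(1−C(4,2)) = 50635/16 ≈ 3164.6875.


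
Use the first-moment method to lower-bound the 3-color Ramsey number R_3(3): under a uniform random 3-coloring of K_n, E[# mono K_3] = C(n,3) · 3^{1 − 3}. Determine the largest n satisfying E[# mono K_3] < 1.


We need C(n, 3) · 3^{1 − 3} < 1, i.e. C(n, 3) < 3^{3 − 1} = 9.
Check values of n near the boundary:
  n = 3: C(3, 3) = 1; 1 < 9? YES
  n = 4: C(4, 3) = 4; 4 < 9? YES
  n = 5: C(5, 3) = 10; 10 < 9? NO
  n = 6: C(6, 3) = 20; 20 < 9? NO
The largest n with C(n, 3) < 9 is n = 4 (where E[X] = 4/9 ≈ 0.444444). Hence R_3(3) > 4, i.e. R_3(3) ≥ 5.

Largest n = 4; hence R_3(3) > 4.


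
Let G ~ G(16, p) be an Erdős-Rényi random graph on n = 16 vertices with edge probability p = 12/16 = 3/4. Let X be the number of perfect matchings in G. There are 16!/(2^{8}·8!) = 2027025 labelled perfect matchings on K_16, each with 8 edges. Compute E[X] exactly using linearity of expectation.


K_16 has 16!/(2^{8}·8!) = 2027025 labelled perfect matchings.
For each such perfect matching H, let X_H = 1 if all 8 edges of H are present in G. Then P[X_H = 1] = p^{8} = (3/4)^{8} = 6561/65536.
Summing the indicators: E[X] = Σ_H E[X_H] = 2027025 · p^{8} = 2027025 · 6561/65536 = 13299311025/65536.
Numerically: E[X] ≈ 2.03e+05.

E[X] = 2027025 · (3/4)^{8} = 13299311025/65536 ≈ 2.03e+05.


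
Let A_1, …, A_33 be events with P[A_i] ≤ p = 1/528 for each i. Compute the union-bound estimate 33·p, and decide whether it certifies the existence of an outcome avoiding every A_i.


Union bound: P[∪_{i=1}^{33} A_i] ≤ Σ_i P[A_i] ≤ 33·p = 33·(1/528) = 1/16.
Numerically: 1/16 ≈ 0.062500.
Is 1/16 < 1? YES.
Since P[∪ A_i] ≤ 1/16 < 1, the complement has P[∩ A_i^c] ≥ 1 − 1/16 = 15/16 > 0, so some outcome avoids every A_i.

33·p = 1/16 ≈ 0.062500; existence CERTIFIED by the union bound.


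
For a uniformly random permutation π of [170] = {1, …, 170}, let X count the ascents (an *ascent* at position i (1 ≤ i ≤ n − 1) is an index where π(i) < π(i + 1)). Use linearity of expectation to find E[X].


Write X = Σ X_I over i = 1, …, 169, with X_I the indicator of one ascent.
There are 169 indicators.
For each fixed i, the pair (π(i), π(i+1)) is a uniformly random ordered pair of distinct values from {1, …, 170}; by symmetry P[π(i) < π(i+1)] = 1/2.
By linearity: E[X] = 169 · (1/2) = (170 − 1) · (1/2) = 169/2 ≈ 84.5000.

E[X] = 169/2 = 84.5000.


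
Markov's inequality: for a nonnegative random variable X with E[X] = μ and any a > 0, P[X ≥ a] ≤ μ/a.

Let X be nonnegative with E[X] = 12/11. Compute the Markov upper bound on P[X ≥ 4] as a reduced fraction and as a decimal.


μ = E[X] = 12/11, a = 4.
Markov: P[X ≥ 4] ≤ μ/a = (12/11)/4 = 3/11.
Numerically: ≈ 0.273.
(Since a = 4 > μ = 1.091, the bound 3/11 is < 1 and informative.)

P[X ≥ 4] ≤ 3/11 ≈ 0.273.


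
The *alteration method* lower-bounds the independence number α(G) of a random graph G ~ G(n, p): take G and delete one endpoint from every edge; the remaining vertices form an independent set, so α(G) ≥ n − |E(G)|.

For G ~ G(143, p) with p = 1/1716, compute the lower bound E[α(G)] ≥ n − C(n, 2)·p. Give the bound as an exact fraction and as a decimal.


E[|E(G)|] = C(143, 2)·p = 10153 · (1/1716) = 71/12.
E[α(G)] ≥ n − E[|E(G)|] = 143 − 71/12 = 1645/12.
Numerically: ≈ 137.083333.
(This is only a lower bound; the true E[α(G)] may be larger.)

E[α(G)] ≥ 1645/12 ≈ 137.083333.


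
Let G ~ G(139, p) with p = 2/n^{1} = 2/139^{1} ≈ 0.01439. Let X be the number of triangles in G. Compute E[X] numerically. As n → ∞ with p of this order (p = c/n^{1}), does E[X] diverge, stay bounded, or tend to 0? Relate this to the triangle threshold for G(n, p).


Number of potential triangles: C(139, 3) = 437989.
Each occurs with probability p³ ≈ (0.01439)³ ≈ 2.978829e-06.
By linearity: E[X] = C(139, 3)·p³ ≈ 437989 · 2.978829e-06 ≈ 1.3047.
Here α = 1, so p = 2/n is exactly at the triangle threshold p ~ 1/n. Asymptotically E[X] → c³/6 = 2³/6 = 4/3 ≈ 1.3333, a bounded constant. In this regime the triangle count is asymptotically Poisson(c³/6).

E[X] ≈ 1.3047; in regime p = Θ(1/n^{1}) E[X] stays bounded (at the triangle threshold p ~ 1/n).


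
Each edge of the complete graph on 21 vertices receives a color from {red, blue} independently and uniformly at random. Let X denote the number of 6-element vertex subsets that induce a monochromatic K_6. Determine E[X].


Let X = Σ_S X_S over the C(21, 6) = 54264 subsets S of size 6, where X_S = 1 if the K_6 on S is monochromatic.
For a fixed S, the K_6 on S has C(6, 2) = 15 edges. P[all 15 edges red] = (1/2)^15, and likewise for blue, so P[monochromatic] = 2·(1/2)^15 = 2^{1 − 15} = 1/16384.
By linearity of expectation: E[X] = C(21, 6) · 2^{1 − 15} = 54264 · 1/16384 = 6783/2048.
Numerically: E[X] ≈ 3.312012.

E[X] = C(21,6)·2^(1−C(6,2)) = 6783/2048 ≈ 3.312012.


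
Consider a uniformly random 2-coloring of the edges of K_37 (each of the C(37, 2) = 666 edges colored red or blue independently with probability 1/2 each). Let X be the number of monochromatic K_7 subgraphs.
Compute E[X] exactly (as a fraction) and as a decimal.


Let X = Σ_S X_S over the C(37, 7) = 10295472 subsets S of size 7, where X_S = 1 if the K_7 on S is monochromatic.
For a fixed S, the K_7 on S has C(7, 2) = 21 edges. P[all 21 edges red] = (1/2)^21, and likewise for blue, so P[monochromatic] = 2·(1/2)^21 = 2^{1 − 21} = 1/1048576.
Summing: E[X] = C(37, 7) · 2^{1 − 21} = 10295472 · 1/1048576 = 643467/65536.
Numerically: E[X] ≈ 9.818527.

E[X] = C(37,7)·2^(1−C(7,2)) = 643467/65536 ≈ 9.818527.


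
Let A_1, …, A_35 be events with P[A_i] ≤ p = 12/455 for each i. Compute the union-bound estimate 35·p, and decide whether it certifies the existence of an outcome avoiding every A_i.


Union bound: P[∪_{i=1}^{35} A_i] ≤ Σ_i P[A_i] ≤ 35·p = 35·(12/455) = 12/13.
Numerically: 12/13 ≈ 0.923.
Is 12/13 < 1? YES.
Since P[∪ A_i] ≤ 12/13 < 1, the complement has P[∩ A_i^c] ≥ 1 − 12/13 = 1/13 > 0, so some outcome avoids every A_i.

35·p = 12/13 ≈ 0.923; existence CERTIFIED by the union bound.


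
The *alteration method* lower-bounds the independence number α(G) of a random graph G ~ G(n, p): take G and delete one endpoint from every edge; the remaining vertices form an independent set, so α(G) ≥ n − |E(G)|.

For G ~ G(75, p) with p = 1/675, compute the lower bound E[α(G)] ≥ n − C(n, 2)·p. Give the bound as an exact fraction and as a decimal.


E[|E(G)|] = C(75, 2)·p = 2775 · (1/675) = 37/9.
E[α(G)] ≥ n − E[|E(G)|] = 75 − 37/9 = 638/9.
Numerically: ≈ 70.88889.
(This is only a lower bound; the true E[α(G)] may be larger.)

E[α(G)] ≥ 638/9 ≈ 70.88889.


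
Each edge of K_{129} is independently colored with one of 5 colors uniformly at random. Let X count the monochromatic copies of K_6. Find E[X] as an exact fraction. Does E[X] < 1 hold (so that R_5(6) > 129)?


E[X] = C(129, 6) · 5^{1 − 15} = 5688177600 · 5^{−14} = 5688177600/6103515625.
As a reduced fraction: E[X] = 227527104/244140625 ≈ 0.93195.
Is E[X] < 1? YES.
Since E[X] < 1, there exists a 5-coloring of K_{129} with no monochromatic K_6; hence R_5(6) > 129.

E[X] = 227527104/244140625 ≈ 0.93195; E[X] < 1, so R_5(6) > 129.


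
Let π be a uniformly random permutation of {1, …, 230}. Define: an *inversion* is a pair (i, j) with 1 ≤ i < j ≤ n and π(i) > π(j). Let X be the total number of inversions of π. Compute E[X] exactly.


Write X = Σ X_I over the C(230, 2) = 26335 pairs i < j, with X_I the indicator of one inversion.
There are 26335 indicators.
For each fixed pair i < j, the values π(i) and π(j) are two distinct elements of {1, …, 230} in uniformly random order; by symmetry P[π(i) > π(j)] = 1/2.
By linearity: E[X] = 26335 · (1/2) = C(230, 2) · (1/2) = 26335/2 = 26335/2 ≈ 13167.50000.

E[X] = 26335/2 = 13167.50000.


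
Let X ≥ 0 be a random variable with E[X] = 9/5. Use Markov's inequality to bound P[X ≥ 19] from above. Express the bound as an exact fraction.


μ = E[X] = 9/5, a = 19.
Markov: P[X ≥ 19] ≤ μ/a = (9/5)/19 = 9/95.
Numerically: ≈ 0.094737.
(Since a = 19 > μ = 1.800000, the bound 9/95 is < 1 and informative.)

P[X ≥ 19] ≤ 9/95 ≈ 0.094737.


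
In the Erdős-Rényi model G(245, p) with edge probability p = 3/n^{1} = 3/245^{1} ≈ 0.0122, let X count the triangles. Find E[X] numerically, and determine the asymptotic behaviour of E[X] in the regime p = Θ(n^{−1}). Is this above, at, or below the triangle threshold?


Number of potential triangles: C(245, 3) = 2421090.
Each occurs with probability p³ ≈ (0.0122)³ ≈ 1.83597e-06.
By linearity: E[X] = C(245, 3)·p³ ≈ 2421090 · 1.83597e-06 ≈ 4.445.
Here α = 1, so p = 3/n is exactly at the triangle threshold p ~ 1/n. Asymptotically E[X] → c³/6 = 3³/6 = 9/2 ≈ 4.500, a bounded constant. In this regime the triangle count is asymptotically Poisson(c³/6).

E[X] ≈ 4.445; in regime p = Θ(1/n^{1}) E[X] stays bounded (at the triangle threshold p ~ 1/n).


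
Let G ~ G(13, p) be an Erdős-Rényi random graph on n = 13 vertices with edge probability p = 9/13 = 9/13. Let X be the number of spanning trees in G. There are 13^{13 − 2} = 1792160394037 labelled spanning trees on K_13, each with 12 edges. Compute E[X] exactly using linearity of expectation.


K_13 has 13^{13 − 2} = 1792160394037 labelled spanning trees.
For each such spanning tree H, let X_H = 1 if all 12 edges of H are present in G. Then P[X_H = 1] = p^{12} = (9/13)^{12} = 282429536481/23298085122481.
By linearity of expectation: E[X] = Σ_H E[X_H] = 1792160394037 · p^{12} = 1792160394037 · 282429536481/23298085122481 = 282429536481/13.
Numerically: E[X] ≈ 2.173e+10.

E[X] = 1792160394037 · (9/13)^{12} = 282429536481/13 ≈ 2.173e+10.


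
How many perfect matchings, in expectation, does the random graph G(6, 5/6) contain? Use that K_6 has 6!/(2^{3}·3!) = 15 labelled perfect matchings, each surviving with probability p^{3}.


K_6 has 6!/(2^{3}·3!) = 15 labelled perfect matchings.
For each such perfect matching H, let X_H = 1 if all 3 edges of H are present in G. Then P[X_H = 1] = p^{3} = (5/6)^{3} = 125/216.
By linearity: E[X] = Σ_H E[X_H] = 15 · p^{3} = 15 · 125/216 = 625/72.
Numerically: E[X] ≈ 8.6806.

E[X] = 15 · (5/6)^{3} = 625/72 ≈ 8.6806.


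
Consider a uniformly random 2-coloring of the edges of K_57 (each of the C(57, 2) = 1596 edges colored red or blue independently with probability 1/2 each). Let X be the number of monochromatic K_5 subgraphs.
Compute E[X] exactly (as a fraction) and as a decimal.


Let X = Σ_S X_S over the C(57, 5) = 4187106 subsets S of size 5, where X_S = 1 if the K_5 on S is monochromatic.
For a fixed S, the K_5 on S has C(5, 2) = 10 edges. P[all 10 edges red] = (1/2)^10, and likewise for blue, so P[monochromatic] = 2·(1/2)^10 = 2^{1 − 10} = 1/512.
By linearity of expectation: E[X] = C(57, 5) · 2^{1 − 10} = 4187106 · 1/512 = 2093553/256.
Numerically: E[X] ≈ 8177.941406.

E[X] = C(57,5)·2^(1−C(5,2)) = 2093553/256 ≈ 8177.941406.
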